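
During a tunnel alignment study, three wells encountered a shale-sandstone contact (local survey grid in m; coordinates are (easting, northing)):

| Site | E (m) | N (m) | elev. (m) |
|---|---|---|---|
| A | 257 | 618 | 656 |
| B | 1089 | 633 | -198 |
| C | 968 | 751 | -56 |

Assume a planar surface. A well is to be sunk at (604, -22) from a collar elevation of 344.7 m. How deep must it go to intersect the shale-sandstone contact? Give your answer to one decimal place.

140.6 m

Let the plane be z = a·E + b·N + c.
B−A: 832a + 15b = −854;  C−A: 711a + 133b = −712.
Solving gives a = −1.029113, b = 0.148113.
Then c = 656 − a·257 − b·618 = 828.95.
At (604, -22): z_contact = −621.58 − 3.26 + 828.95 = 204.11 m.
Depth below ground = 344.7 − 204.11 = 140.6 m.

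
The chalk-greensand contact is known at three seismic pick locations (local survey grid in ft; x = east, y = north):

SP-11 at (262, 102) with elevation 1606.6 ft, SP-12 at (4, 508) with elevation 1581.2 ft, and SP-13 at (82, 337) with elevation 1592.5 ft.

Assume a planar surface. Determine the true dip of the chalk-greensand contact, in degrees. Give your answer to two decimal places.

Two edge vectors: SP-11→SP-12 = (-258, 406, -25.4), SP-11→SP-13 = (-180, 235, -14.1).
Normal n = (SP-11→SP-12) × (SP-11→SP-13) = (244.4, 934.2, 12450).
So ∂z/∂x = −n_x/n_z = −0.01963 and ∂z/∂y = −n_y/n_z = −0.07504.
Gradient magnitude |∇z| = √(a² + b²) = √(0.00039 + 0.00563) = 0.07756.
True dip = arctan(0.07756) = 4.44°, dipping toward NNE (azimuth ≈ 015°).

4.44°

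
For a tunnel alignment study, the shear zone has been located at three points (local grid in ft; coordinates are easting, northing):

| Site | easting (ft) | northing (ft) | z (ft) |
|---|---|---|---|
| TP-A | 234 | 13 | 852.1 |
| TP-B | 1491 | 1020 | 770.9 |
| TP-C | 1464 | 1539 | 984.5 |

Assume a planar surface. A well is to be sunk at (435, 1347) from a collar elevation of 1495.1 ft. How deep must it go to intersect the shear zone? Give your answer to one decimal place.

196.3 ft

Let the plane be z = a·easting + b·northing + c.
TP-B−TP-A: 1257a + 1007b = −81.2;  TP-C−TP-A: 1230a + 1526b = 132.4.
Solving gives a = −0.378529, b = 0.391868.
Then c = 852.1 − a·234 − b·13 = 935.58.
At (435, 1347): z_contact = −164.66 + 527.85 + 935.58 = 1298.77 ft.
Depth below ground = 1495.1 − 1298.77 = 196.3 ft.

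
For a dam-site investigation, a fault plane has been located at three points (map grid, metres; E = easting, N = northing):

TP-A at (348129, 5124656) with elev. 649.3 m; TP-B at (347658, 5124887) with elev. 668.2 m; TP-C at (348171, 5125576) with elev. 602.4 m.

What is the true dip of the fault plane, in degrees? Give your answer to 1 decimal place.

Two edge vectors: TP-A→TP-B = (-471, 231, 18.9), TP-A→TP-C = (42, 920, -46.9).
Normal n = (TP-A→TP-B) × (TP-A→TP-C) = (-28221.9, -21296.1, -443022).
So ∂z/∂E = −n_x/n_z = −0.06370 and ∂z/∂N = −n_y/n_z = −0.04807.
Gradient magnitude |∇z| = √(a² + b²) = √(0.00406 + 0.00231) = 0.07980.
True dip = arctan(0.07980) = 4.6°, dipping toward NE (azimuth ≈ 053°).

4.6°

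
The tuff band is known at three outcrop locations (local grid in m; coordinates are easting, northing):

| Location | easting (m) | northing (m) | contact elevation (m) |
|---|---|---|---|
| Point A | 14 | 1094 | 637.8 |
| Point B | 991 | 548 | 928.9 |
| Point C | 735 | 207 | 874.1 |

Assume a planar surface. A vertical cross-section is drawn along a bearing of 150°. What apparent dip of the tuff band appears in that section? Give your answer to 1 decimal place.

Two edge vectors: Point A→Point B = (977, -546, 291.1), Point A→Point C = (721, -887, 236.3).
Normal n = (Point A→Point B) × (Point A→Point C) = (129185.9, -20982, -472933).
So ∂z/∂easting = −n_x/n_z = 0.27316 and ∂z/∂northing = −n_y/n_z = −0.04437.
Unit vector along 150° is (sin 150°, cos 150°) = (0.5000, -0.8660).
Slope in that direction = a·(0.5000) + b·(-0.8660) = 0.17500.
Apparent dip = arctan|0.17500| = 9.9° (true dip is 15.5°, so apparent ≤ true as expected).

9.9°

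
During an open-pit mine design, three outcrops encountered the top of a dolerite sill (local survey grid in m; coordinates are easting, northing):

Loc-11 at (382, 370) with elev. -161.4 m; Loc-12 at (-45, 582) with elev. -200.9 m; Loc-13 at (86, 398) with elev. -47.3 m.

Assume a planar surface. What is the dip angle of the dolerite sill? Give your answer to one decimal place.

Let the plane be z = a·easting + b·northing + c.
Loc-12−Loc-11: −427a + 212b = −39.5;  Loc-13−Loc-11: −296a + 28b = 114.1.
Solving gives a = −0.49798, b = −1.18932.
Gradient magnitude |∇z| = √(a² + b²) = √(0.24798 + 1.41448) = 1.28937.
True dip = arctan(1.28937) = 52.2°, dipping toward NNE (azimuth ≈ 023°).

52.2°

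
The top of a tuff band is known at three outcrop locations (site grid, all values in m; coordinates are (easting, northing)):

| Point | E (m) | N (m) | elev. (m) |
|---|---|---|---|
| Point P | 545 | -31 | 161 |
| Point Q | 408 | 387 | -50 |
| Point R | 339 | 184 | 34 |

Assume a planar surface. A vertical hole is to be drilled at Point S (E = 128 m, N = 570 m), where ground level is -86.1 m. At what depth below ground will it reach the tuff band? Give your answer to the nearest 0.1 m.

86.3 m

Two edge vectors: Point P→Point Q = (-137, 418, -211), Point P→Point R = (-206, 215, -127).
Normal n = (Point P→Point Q) × (Point P→Point R) = (-7721, 26067, 56653).
So ∂z/∂E = −n_x/n_z = 0.13629 and ∂z/∂N = −n_y/n_z = −0.46012.
Intercept c from Point P: 161 − 74.28 − 14.26 = 72.46.
At (128, 570): z_contact = 17.44 − 262.27 + 72.46 = -172.36 m.
Depth below ground = -86.1 − (-172.36) = 86.3 m.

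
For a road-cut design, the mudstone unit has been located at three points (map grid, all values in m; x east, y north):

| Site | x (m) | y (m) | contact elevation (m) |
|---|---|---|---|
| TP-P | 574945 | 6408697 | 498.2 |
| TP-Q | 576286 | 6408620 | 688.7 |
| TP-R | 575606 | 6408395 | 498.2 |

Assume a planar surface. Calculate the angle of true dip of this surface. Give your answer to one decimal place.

21.4°

Two edge vectors: TP-P→TP-Q = (1341, -77, 190.5), TP-P→TP-R = (661, -302, 0).
Normal n = (TP-P→TP-Q) × (TP-P→TP-R) = (57531, 125920.5, -354085).
So ∂z/∂x = −n_x/n_z = 0.16248 and ∂z/∂y = −n_y/n_z = 0.35562.
Gradient magnitude |∇z| = √(a² + b²) = √(0.02640 + 0.12647) = 0.39098.
True dip = arctan(0.39098) = 21.4°, dipping toward SSW (azimuth ≈ 205°).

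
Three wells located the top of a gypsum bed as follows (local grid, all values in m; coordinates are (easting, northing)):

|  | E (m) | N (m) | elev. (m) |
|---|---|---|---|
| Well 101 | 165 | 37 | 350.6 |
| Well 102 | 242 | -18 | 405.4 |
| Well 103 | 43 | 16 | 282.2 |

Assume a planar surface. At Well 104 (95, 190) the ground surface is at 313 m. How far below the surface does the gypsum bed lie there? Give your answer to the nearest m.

30 m

Two edge vectors: Well 101→Well 102 = (77, -55, 54.8), Well 101→Well 103 = (-122, -21, -68.4).
Normal n = (Well 101→Well 102) × (Well 101→Well 103) = (4912.8, -1418.8, -8327).
So ∂z/∂E = −n_x/n_z = 0.58998 and ∂z/∂N = −n_y/n_z = −0.17039.
Intercept c from Well 101: 350.6 − 97.35 + 6.30 = 259.56.
At (95, 190): z_contact = 56.0 − 32.4 + 259.56 = 283.2 m.
Depth below ground = 313 − 283.2 = 30 m.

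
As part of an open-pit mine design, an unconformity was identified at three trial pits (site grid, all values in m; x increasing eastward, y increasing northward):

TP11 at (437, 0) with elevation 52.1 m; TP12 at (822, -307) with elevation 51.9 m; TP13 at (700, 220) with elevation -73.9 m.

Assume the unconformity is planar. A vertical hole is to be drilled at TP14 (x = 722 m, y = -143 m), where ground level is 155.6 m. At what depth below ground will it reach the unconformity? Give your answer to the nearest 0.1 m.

Let the plane be z = a·x + b·y + c.
TP12−TP11: 385a − 307b = −0.2;  TP13−TP11: 263a + 220b = −126.
Solving gives a = −0.23408, b = −0.29290.
Then c = 52.1 − a·437 − b·0 = 154.39.
At (722, -143): z_contact = −169.00 + 41.88 + 154.39 = 27.27 m.
Depth below ground = 155.6 − 27.27 = 128.3 m.

128.3 m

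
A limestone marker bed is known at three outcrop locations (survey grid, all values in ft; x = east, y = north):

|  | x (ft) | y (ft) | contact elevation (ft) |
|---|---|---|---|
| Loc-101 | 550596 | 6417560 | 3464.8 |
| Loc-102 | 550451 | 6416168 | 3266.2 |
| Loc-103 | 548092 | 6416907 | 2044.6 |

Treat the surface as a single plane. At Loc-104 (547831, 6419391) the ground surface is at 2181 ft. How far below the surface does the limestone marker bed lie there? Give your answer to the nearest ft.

Two edge vectors: Loc-101→Loc-102 = (-145, -1392, -198.6), Loc-101→Loc-103 = (-2504, -653, -1420.2).
Normal n = (Loc-101→Loc-102) × (Loc-101→Loc-103) = (1847232.6, 291365.4, -3390883).
So ∂z/∂x = −n_x/n_z = 0.54476448 and ∂z/∂y = −n_y/n_z = 0.08592611.
Intercept c from Loc-101: 3464.8 − 299945.14 − 551435.99 = −847916.33.
At (547831, 6419391): z_contact = 298438.9 + 551593.3 − 847916.33 = 2115.9 ft.
Depth below ground = 2181 − 2115.9 = 65 ft.

65 ft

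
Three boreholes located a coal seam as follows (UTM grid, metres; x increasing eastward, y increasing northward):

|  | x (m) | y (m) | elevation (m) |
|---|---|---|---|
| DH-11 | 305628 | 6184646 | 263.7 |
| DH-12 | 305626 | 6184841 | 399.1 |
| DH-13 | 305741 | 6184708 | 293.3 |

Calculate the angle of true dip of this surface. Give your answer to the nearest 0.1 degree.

35.1°

Two edge vectors: DH-11→DH-12 = (-2, 195, 135.4), DH-11→DH-13 = (113, 62, 29.6).
Normal n = (DH-11→DH-12) × (DH-11→DH-13) = (-2622.8, 15359.4, -22159).
So ∂z/∂x = −n_x/n_z = −0.11836 and ∂z/∂y = −n_y/n_z = 0.69314.
Gradient magnitude |∇z| = √(a² + b²) = √(0.01401 + 0.48045) = 0.70318.
True dip = arctan(0.70318) = 35.1°, dipping toward S (azimuth ≈ 170°).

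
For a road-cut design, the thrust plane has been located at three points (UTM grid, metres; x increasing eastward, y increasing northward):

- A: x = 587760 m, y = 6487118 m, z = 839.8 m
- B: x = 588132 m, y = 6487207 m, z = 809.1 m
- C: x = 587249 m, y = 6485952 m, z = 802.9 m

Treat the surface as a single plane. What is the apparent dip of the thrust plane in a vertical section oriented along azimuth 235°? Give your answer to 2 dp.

2.23°

Let the plane be z = a·x + b·y + c.
B−A: 372a + 89b = −30.7;  C−A: −511a − 1166b = −36.9.
Solving gives a = −0.10065, b = 0.07576.
Unit vector along 235° is (sin 235°, cos 235°) = (-0.8192, -0.5736).
Slope in that direction = a·(-0.8192) + b·(-0.5736) = 0.03900.
Apparent dip = arctan|0.03900| = 2.23° (true dip is 7.2°, so apparent ≤ true as expected).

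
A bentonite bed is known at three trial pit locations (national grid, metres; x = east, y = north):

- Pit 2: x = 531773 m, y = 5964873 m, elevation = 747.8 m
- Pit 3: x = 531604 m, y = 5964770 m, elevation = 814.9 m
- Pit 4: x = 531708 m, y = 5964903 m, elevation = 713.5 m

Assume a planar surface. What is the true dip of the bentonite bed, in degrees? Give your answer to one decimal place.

Two edge vectors: Pit 2→Pit 3 = (-169, -103, 67.1), Pit 2→Pit 4 = (-65, 30, -34.3).
Normal n = (Pit 2→Pit 3) × (Pit 2→Pit 4) = (1519.9, -10158.2, -11765).
So ∂z/∂x = −n_x/n_z = 0.12919 and ∂z/∂y = −n_y/n_z = −0.86343.
Gradient magnitude |∇z| = √(a² + b²) = √(0.01669 + 0.74550) = 0.87304.
True dip = arctan(0.87304) = 41.1°, dipping toward N (azimuth ≈ 351°).

41.1°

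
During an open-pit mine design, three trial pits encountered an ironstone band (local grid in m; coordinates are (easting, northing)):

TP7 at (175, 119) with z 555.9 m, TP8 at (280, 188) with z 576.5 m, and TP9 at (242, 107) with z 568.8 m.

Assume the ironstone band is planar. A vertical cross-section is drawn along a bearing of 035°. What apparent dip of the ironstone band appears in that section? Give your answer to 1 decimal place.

Let the plane be z = a·E + b·N + c.
TP8−TP7: 105a + 69b = 20.6;  TP9−TP7: 67a − 12b = 12.9.
Solving gives a = 0.19332, b = 0.00437.
Unit vector along 035° is (sin 35°, cos 35°) = (0.5736, 0.8192).
Slope in that direction = a·(0.5736) + b·(0.8192) = 0.11446.
Apparent dip = arctan|0.11446| = 6.5° (true dip is 10.9°, so apparent ≤ true as expected).

6.5°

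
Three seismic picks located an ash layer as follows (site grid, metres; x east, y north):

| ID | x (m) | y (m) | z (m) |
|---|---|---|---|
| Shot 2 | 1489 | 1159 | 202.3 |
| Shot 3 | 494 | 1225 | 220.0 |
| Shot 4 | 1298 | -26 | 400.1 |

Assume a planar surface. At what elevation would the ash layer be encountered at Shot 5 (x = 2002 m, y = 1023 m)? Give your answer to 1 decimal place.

Two edge vectors: Shot 2→Shot 3 = (-995, 66, 17.7), Shot 2→Shot 4 = (-191, -1185, 197.8).
Normal n = (Shot 2→Shot 3) × (Shot 2→Shot 4) = (34029.3, 193430.3, 1191681).
So ∂z/∂x = −n_x/n_z = −0.028556 and ∂z/∂y = −n_y/n_z = −0.162317.
Intercept c from Shot 2: 202.3 + 42.52 + 188.13 = 432.95.
At (2002, 1023): z = −57.2 − 166.1 + 432.95 = 209.7 m.

209.7 m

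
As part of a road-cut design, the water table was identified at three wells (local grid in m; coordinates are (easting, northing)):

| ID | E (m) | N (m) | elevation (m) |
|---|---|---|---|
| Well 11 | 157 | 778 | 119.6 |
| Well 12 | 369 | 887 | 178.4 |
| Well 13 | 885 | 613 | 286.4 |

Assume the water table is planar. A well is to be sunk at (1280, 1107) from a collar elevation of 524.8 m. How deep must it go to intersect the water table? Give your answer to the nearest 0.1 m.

109.9 m

Two edge vectors: Well 11→Well 12 = (212, 109, 58.8), Well 11→Well 13 = (728, -165, 166.8).
Normal n = (Well 11→Well 12) × (Well 11→Well 13) = (27883.2, 7444.8, -114332).
So ∂z/∂E = −n_x/n_z = 0.243879 and ∂z/∂N = −n_y/n_z = 0.065116.
Intercept c from Well 11: 119.6 − 38.29 − 50.66 = 30.65.
At (1280, 1107): z_contact = 312.17 + 72.08 + 30.65 = 414.90 m.
Depth below ground = 524.8 − 414.90 = 109.9 m.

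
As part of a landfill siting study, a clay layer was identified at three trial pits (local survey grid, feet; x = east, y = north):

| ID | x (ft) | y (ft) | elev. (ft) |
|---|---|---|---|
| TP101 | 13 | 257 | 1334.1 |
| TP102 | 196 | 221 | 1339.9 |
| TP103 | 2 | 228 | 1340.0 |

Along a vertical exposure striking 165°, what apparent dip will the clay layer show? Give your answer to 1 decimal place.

10.9°

Let the plane be z = a·x + b·y + c.
TP102−TP101: 183a − 36b = 5.8;  TP103−TP101: −11a − 29b = 5.9.
Solving gives a = −0.00775, b = −0.20051.
Unit vector along 165° is (sin 165°, cos 165°) = (0.2588, -0.9659).
Slope in that direction = a·(0.2588) + b·(-0.9659) = 0.19167.
Apparent dip = arctan|0.19167| = 10.9° (true dip is 11.3°, so apparent ≤ true as expected).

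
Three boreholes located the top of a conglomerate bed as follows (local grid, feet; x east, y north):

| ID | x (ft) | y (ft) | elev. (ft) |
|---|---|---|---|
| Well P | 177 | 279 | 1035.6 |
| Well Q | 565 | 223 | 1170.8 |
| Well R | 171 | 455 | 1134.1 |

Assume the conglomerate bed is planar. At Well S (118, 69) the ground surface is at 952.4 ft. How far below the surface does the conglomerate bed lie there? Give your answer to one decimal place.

Two edge vectors: Well P→Well Q = (388, -56, 135.2), Well P→Well R = (-6, 176, 98.5).
Normal n = (Well P→Well Q) × (Well P→Well R) = (-29311.2, -39029.2, 67952).
So ∂z/∂x = −n_x/n_z = 0.43135 and ∂z/∂y = −n_y/n_z = 0.57436.
Intercept c from Well P: 1035.6 − 76.35 − 160.25 = 799.00.
At (118, 69): z_contact = 50.90 + 39.63 + 799.00 = 889.53 ft.
Depth below ground = 952.4 − 889.53 = 62.9 ft.

62.9 ft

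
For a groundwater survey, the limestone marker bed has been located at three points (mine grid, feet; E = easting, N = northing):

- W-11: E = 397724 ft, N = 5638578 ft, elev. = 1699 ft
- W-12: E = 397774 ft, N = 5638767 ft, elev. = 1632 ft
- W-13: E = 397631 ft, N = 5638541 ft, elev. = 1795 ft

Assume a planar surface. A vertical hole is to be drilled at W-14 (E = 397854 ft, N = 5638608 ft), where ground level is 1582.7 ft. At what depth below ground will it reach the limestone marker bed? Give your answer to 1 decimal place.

15.9 ft

Two edge vectors: W-11→W-12 = (50, 189, -67), W-11→W-13 = (-93, -37, 96).
Normal n = (W-11→W-12) × (W-11→W-13) = (15665, 1431, 15727).
So ∂z/∂E = −n_x/n_z = −0.996057735 and ∂z/∂N = −n_y/n_z = −0.090990017.
Intercept c from W-11: 1699 + 396156.07 + 513054.31 = 910909.38.
At (397854, 5638608): z_contact = −396285.55 − 513057.04 + 910909.38 = 1566.78 ft.
Depth below ground = 1582.7 − 1566.78 = 15.9 ft.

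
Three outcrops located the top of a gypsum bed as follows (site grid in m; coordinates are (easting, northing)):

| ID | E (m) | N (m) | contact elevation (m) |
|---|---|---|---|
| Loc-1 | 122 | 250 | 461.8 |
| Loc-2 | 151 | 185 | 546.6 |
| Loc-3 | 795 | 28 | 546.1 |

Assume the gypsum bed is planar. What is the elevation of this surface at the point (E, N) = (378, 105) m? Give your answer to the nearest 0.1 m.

582.5 m

Let the plane be z = a·E + b·N + c.
Loc-2−Loc-1: 29a − 65b = 84.8;  Loc-3−Loc-1: 673a − 222b = 84.3.
Solving gives a = −0.35774, b = −1.46422.
Then c = 461.8 − a·122 − b·250 = 871.50.
At (378, 105): z = −135.2 − 153.7 + 871.50 = 582.5 m.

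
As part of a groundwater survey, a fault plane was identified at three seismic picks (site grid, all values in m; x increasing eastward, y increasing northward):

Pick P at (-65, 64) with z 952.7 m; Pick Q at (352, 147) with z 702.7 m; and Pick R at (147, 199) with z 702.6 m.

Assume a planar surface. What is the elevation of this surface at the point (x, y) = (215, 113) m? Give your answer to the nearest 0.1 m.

Let the plane be z = a·x + b·y + c.
Pick Q−Pick P: 417a + 83b = −250;  Pick R−Pick P: 212a + 135b = −250.1.
Solving gives a = −0.33571, b = −1.32540.
Then c = 952.7 − a·-65 − b·64 = 1015.70.
At (215, 113): z = −72.2 − 149.8 + 1015.70 = 793.8 m.

793.8 m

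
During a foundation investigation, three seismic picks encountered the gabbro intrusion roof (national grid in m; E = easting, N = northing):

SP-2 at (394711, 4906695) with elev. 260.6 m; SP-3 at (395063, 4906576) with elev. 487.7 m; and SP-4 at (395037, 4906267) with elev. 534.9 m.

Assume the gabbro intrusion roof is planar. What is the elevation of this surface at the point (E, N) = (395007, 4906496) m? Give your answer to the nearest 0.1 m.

Let the plane be z = a·E + b·N + c.
SP-3−SP-2: 352a − 119b = 227.1;  SP-4−SP-2: 326a − 428b = 274.3.
Solving gives a = 0.577113765, b = −0.201310543.
Then c = 260.6 − a·394711 − b·4906695 = 760236.89.
At (395007, 4906496): z = 227964.0 − 987729.4 + 760236.89 = 471.5 m.

471.5 m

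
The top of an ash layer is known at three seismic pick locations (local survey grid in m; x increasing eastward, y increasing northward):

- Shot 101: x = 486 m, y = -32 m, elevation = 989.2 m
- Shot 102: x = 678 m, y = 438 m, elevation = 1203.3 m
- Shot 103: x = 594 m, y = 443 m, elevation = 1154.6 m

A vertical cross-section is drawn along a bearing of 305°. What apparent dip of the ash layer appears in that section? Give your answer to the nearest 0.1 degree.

Two edge vectors: Shot 101→Shot 102 = (192, 470, 214.1), Shot 101→Shot 103 = (108, 475, 165.4).
Normal n = (Shot 101→Shot 102) × (Shot 101→Shot 103) = (-23959.5, -8634, 40440).
So ∂z/∂x = −n_x/n_z = 0.59247 and ∂z/∂y = −n_y/n_z = 0.21350.
Unit vector along 305° is (sin 305°, cos 305°) = (-0.8192, 0.5736).
Slope in that direction = a·(-0.8192) + b·(0.5736) = −0.36286.
Apparent dip = arctan|0.36286| = 19.9° (true dip is 32.2°, so apparent ≤ true as expected).

19.9°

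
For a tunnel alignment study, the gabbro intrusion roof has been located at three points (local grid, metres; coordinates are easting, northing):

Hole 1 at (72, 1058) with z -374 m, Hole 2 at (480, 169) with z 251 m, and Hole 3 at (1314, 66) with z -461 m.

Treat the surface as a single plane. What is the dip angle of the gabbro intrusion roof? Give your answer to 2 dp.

56.83°

Let the plane be z = a·easting + b·northing + c.
Hole 2−Hole 1: 408a − 889b = 625;  Hole 3−Hole 1: 1242a − 992b = −87.
Solving gives a = −0.99706, b = −1.16063.
Gradient magnitude |∇z| = √(a² + b²) = √(0.99412 + 1.34706) = 1.53009.
True dip = arctan(1.53009) = 56.83°, dipping toward NE (azimuth ≈ 041°).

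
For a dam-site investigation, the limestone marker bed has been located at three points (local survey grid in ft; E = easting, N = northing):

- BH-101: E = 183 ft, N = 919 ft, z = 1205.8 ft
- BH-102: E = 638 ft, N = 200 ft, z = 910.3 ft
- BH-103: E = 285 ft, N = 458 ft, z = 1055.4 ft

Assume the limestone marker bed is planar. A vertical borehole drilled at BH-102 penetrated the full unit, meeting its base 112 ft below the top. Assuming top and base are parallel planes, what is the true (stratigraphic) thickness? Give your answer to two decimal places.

105.77 ft

Let the plane be z = a·E + b·N + c.
BH-102−BH-101: 455a − 719b = −295.5;  BH-103−BH-101: 102a − 461b = −150.4.
Solving gives a = −0.20590, b = 0.28069.
|∇z| = √(a²+b²) = 0.34811, so dip δ = arctan(0.34811) = 19.19°.
True thickness = vertical thickness × cos δ = 112 × cos 19.19° = 105.77 ft.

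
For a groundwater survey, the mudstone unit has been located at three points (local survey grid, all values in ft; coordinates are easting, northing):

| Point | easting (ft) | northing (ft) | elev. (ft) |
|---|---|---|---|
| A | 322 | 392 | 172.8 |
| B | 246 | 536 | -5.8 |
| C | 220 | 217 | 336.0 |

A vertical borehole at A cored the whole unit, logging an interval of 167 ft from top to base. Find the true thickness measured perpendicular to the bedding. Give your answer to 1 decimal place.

Let the plane be z = a·easting + b·northing + c.
B−A: −76a + 144b = −178.6;  C−A: −102a − 175b = 163.2.
Solving gives a = 0.27705, b = −1.09405.
|∇z| = √(a²+b²) = 1.12859, so dip δ = arctan(1.12859) = 48.46°.
True thickness = vertical thickness × cos δ = 167 × cos 48.46° = 110.8 ft.

110.8 ft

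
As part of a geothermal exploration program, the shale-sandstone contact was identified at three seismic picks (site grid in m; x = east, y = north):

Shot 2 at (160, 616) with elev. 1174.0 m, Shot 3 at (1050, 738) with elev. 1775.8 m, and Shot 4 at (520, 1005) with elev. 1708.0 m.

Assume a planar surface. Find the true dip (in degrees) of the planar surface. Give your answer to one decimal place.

Let the plane be z = a·x + b·y + c.
Shot 3−Shot 2: 890a + 122b = 601.8;  Shot 4−Shot 2: 360a + 389b = 534.
Solving gives a = 0.55891, b = 0.85551.
Gradient magnitude |∇z| = √(a² + b²) = √(0.31238 + 0.73190) = 1.02190.
True dip = arctan(1.02190) = 45.6°, dipping toward SSW (azimuth ≈ 213°).

45.6°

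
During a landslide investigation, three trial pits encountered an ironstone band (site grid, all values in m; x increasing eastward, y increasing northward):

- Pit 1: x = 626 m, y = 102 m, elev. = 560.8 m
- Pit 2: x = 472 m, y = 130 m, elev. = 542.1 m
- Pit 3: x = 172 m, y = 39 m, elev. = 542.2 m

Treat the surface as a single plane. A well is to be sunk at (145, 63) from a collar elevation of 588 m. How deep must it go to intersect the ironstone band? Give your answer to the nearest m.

54 m

Two edge vectors: Pit 1→Pit 2 = (-154, 28, -18.7), Pit 1→Pit 3 = (-454, -63, -18.6).
Normal n = (Pit 1→Pit 2) × (Pit 1→Pit 3) = (-1698.9, 5625.4, 22414).
So ∂z/∂x = −n_x/n_z = 0.07580 and ∂z/∂y = −n_y/n_z = −0.25098.
Intercept c from Pit 1: 560.8 − 47.45 + 25.60 = 538.95.
At (145, 63): z_contact = 11.0 − 15.8 + 538.95 = 534.1 m.
Depth below ground = 588 − 534.1 = 54 m.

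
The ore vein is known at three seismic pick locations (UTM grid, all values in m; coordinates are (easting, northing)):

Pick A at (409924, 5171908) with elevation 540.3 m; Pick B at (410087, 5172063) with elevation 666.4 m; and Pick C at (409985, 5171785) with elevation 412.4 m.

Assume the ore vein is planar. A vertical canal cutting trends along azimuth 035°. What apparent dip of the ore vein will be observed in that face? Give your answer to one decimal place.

Let the plane be z = a·E + b·N + c.
Pick B−Pick A: 163a + 155b = 126.1;  Pick C−Pick A: 61a − 123b = −127.9.
Solving gives a = −0.14622, b = 0.96732.
Unit vector along 035° is (sin 35°, cos 35°) = (0.5736, 0.8192).
Slope in that direction = a·(0.5736) + b·(0.8192) = 0.70851.
Apparent dip = arctan|0.70851| = 35.3° (true dip is 44.4°, so apparent ≤ true as expected).

35.3°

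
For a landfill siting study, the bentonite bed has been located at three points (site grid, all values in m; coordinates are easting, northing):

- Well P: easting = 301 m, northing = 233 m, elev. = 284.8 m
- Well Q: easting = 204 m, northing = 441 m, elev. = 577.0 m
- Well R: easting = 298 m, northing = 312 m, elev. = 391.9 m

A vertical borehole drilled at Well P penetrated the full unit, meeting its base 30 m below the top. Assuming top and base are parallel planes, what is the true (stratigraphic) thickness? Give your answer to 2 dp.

17.80 m

Two edge vectors: Well P→Well Q = (-97, 208, 292.2), Well P→Well R = (-3, 79, 107.1).
Normal n = (Well P→Well Q) × (Well P→Well R) = (-807, 9512.1, -7039).
So ∂z/∂easting = −n_x/n_z = −0.11465 and ∂z/∂northing = −n_y/n_z = 1.35134.
|∇z| = √(a²+b²) = 1.35620, so dip δ = arctan(1.35620) = 53.60°.
True thickness = vertical thickness × cos δ = 30 × cos 53.60° = 17.80 m.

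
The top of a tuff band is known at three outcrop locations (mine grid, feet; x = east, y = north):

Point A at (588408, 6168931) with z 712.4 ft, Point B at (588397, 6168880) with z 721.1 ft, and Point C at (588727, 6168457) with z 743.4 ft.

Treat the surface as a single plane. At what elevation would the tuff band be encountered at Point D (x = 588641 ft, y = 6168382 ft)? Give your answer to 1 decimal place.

Two edge vectors: Point A→Point B = (-11, -51, 8.7), Point A→Point C = (319, -474, 31).
Normal n = (Point A→Point B) × (Point A→Point C) = (2542.8, 3116.3, 21483).
So ∂z/∂x = −n_x/n_z = −0.118363357 and ∂z/∂y = −n_y/n_z = −0.145058884.
Intercept c from Point A: 712.4 + 69645.95 + 894858.24 = 965216.59.
At (588641, 6168382): z = −69673.5 − 894778.6 + 965216.59 = 764.5 ft.

764.5 ft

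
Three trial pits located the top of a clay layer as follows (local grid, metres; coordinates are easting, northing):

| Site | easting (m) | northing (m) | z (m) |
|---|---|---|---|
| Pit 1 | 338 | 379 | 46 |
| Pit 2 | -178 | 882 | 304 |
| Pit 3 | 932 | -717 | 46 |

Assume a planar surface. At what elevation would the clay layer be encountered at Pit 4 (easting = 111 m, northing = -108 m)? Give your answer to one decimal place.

Let the plane be z = a·easting + b·northing + c.
Pit 2−Pit 1: −516a + 503b = 258;  Pit 3−Pit 1: 594a − 1096b = 0.
Solving gives a = −1.06003, b = −0.57451.
Then c = 46 − a·338 − b·379 = 622.03.
At (111, -108): z = −117.7 + 62.0 + 622.03 = 566.4 m.

566.4 m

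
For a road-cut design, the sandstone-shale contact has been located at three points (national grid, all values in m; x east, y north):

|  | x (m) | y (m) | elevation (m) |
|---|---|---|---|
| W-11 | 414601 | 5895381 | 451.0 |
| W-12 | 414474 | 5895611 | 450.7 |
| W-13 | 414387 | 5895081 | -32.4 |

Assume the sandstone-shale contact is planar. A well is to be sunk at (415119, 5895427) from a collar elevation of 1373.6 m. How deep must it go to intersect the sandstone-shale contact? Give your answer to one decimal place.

230.2 m

Let the plane be z = a·x + b·y + c.
W-12−W-11: −127a + 230b = −0.3;  W-13−W-11: −214a − 300b = −483.4.
Solving gives a = 1.274301420, b = 0.702331654.
Then c = 451 − a·414601 − b·5895381 = −4668388.33.
At (415119, 5895427): z_contact = 528986.73 + 4140544.99 − 4668388.33 = 1143.40 m.
Depth below ground = 1373.6 − 1143.40 = 230.2 m.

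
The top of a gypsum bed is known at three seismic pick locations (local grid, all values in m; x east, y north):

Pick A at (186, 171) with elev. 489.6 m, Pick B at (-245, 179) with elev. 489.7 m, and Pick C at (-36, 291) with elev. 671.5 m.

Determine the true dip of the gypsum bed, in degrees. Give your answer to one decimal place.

Two edge vectors: Pick A→Pick B = (-431, 8, 0.1), Pick A→Pick C = (-222, 120, 181.9).
Normal n = (Pick A→Pick B) × (Pick A→Pick C) = (1443.2, 78376.7, -49944).
So ∂z/∂x = −n_x/n_z = 0.02890 and ∂z/∂y = −n_y/n_z = 1.56929.
Gradient magnitude |∇z| = √(a² + b²) = √(0.00083 + 2.46268) = 1.56956.
True dip = arctan(1.56956) = 57.5°, dipping toward S (azimuth ≈ 181°).

57.5°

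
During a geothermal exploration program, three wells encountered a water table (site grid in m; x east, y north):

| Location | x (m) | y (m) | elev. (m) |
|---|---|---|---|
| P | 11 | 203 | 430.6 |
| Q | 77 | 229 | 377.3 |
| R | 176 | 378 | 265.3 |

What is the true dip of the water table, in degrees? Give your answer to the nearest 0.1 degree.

Two edge vectors: P→Q = (66, 26, -53.3), P→R = (165, 175, -165.3).
Normal n = (P→Q) × (P→R) = (5029.7, 2115.3, 7260).
So ∂z/∂x = −n_x/n_z = −0.69280 and ∂z/∂y = −n_y/n_z = −0.29136.
Gradient magnitude |∇z| = √(a² + b²) = √(0.47997 + 0.08489) = 0.75157.
True dip = arctan(0.75157) = 36.9°, dipping toward ENE (azimuth ≈ 067°).

36.9°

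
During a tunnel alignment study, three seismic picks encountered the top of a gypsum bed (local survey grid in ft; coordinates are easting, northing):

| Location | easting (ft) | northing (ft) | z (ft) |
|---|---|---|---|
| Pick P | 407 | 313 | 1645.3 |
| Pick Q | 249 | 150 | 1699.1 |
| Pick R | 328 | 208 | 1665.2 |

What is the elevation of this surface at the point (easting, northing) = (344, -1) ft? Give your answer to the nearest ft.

Let the plane be z = a·easting + b·northing + c.
Pick Q−Pick P: −158a − 163b = 53.8;  Pick R−Pick P: −79a − 105b = 19.9.
Solving gives a = −0.64781, b = 0.29787.
Then c = 1645.3 − a·407 − b·313 = 1815.72.
At (344, -1): z = −222.8 − 0.3 + 1815.72 = 1592.6 ft.

1593 ft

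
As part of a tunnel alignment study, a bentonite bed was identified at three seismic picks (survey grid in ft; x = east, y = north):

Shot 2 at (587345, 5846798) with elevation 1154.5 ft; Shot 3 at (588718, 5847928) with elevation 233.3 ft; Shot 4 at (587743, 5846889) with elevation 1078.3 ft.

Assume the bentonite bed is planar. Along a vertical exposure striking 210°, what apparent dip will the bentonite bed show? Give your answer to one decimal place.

Two edge vectors: Shot 2→Shot 3 = (1373, 1130, -921.2), Shot 2→Shot 4 = (398, 91, -76.2).
Normal n = (Shot 2→Shot 3) × (Shot 2→Shot 4) = (-2276.8, -262015, -324797).
So ∂z/∂x = −n_x/n_z = −0.00701 and ∂z/∂y = −n_y/n_z = −0.80670.
Unit vector along 210° is (sin 210°, cos 210°) = (-0.5000, -0.8660).
Slope in that direction = a·(-0.5000) + b·(-0.8660) = 0.70213.
Apparent dip = arctan|0.70213| = 35.1° (true dip is 38.9°, so apparent ≤ true as expected).

35.1°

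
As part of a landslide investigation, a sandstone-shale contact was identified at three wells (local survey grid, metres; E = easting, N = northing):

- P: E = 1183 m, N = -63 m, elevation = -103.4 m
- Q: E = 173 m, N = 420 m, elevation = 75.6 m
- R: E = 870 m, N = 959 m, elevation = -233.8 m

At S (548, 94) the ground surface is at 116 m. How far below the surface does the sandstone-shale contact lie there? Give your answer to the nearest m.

Two edge vectors: P→Q = (-1010, 483, 179), P→R = (-313, 1022, -130.4).
Normal n = (P→Q) × (P→R) = (-245921.2, -187731, -881041).
So ∂z/∂E = −n_x/n_z = −0.27913 and ∂z/∂N = −n_y/n_z = −0.21308.
Intercept c from P: -103.4 + 330.21 − 13.42 = 213.38.
At (548, 94): z_contact = −153.0 − 20.0 + 213.38 = 40.4 m.
Depth below ground = 116 − 40.4 = 76 m.

76 m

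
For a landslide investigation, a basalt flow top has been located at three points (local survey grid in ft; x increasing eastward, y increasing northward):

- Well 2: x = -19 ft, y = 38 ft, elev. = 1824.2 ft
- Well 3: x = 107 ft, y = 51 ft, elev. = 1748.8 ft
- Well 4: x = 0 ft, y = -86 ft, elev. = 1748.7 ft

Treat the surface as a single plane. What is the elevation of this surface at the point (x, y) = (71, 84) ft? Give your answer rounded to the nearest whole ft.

Let the plane be z = a·x + b·y + c.
Well 3−Well 2: 126a + 13b = −75.4;  Well 4−Well 2: 19a − 124b = −75.5.
Solving gives a = −0.65094, b = 0.50913.
Then c = 1824.2 − a·-19 − b·38 = 1792.49.
At (71, 84): z = −46.2 + 42.8 + 1792.49 = 1789.0 ft.

1789 ft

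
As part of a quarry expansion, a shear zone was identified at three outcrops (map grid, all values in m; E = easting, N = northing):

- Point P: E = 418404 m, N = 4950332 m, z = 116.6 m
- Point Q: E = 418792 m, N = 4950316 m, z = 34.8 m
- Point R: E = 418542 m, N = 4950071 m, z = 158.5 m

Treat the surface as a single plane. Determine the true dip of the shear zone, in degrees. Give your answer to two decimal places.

Two edge vectors: Point P→Point Q = (388, -16, -81.8), Point P→Point R = (138, -261, 41.9).
Normal n = (Point P→Point Q) × (Point P→Point R) = (-22020.2, -27545.6, -99060).
So ∂z/∂E = −n_x/n_z = −0.22229 and ∂z/∂N = −n_y/n_z = −0.27807.
Gradient magnitude |∇z| = √(a² + b²) = √(0.04941 + 0.07732) = 0.35600.
True dip = arctan(0.35600) = 19.60°, dipping toward NE (azimuth ≈ 039°).

19.60°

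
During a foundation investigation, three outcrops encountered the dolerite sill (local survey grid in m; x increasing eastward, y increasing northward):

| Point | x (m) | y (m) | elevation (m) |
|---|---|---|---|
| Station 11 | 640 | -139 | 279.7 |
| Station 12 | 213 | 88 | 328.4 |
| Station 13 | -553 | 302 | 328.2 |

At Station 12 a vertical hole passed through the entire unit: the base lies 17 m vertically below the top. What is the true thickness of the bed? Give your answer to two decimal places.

15.38 m

Let the plane be z = a·x + b·y + c.
Station 12−Station 11: −427a + 227b = 48.7;  Station 13−Station 11: −1193a + 441b = 48.5.
Solving gives a = 0.12687, b = 0.45319.
|∇z| = √(a²+b²) = 0.47061, so dip δ = arctan(0.47061) = 25.20°.
True thickness = vertical thickness × cos δ = 17 × cos 25.20° = 15.38 m.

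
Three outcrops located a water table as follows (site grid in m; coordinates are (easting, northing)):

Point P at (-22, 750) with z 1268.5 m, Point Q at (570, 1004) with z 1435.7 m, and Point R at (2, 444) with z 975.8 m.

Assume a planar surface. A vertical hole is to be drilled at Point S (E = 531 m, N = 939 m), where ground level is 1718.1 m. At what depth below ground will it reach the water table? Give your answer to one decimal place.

Two edge vectors: Point P→Point Q = (592, 254, 167.2), Point P→Point R = (24, -306, -292.7).
Normal n = (Point P→Point Q) × (Point P→Point R) = (-23182.6, 177291.2, -187248).
So ∂z/∂E = −n_x/n_z = −0.123807 and ∂z/∂N = −n_y/n_z = 0.946826.
Intercept c from Point P: 1268.5 − 2.72 − 710.12 = 555.66.
At (531, 939): z_contact = −65.74 + 889.07 + 555.66 = 1378.98 m.
Depth below ground = 1718.1 − 1378.98 = 339.1 m.

339.1 m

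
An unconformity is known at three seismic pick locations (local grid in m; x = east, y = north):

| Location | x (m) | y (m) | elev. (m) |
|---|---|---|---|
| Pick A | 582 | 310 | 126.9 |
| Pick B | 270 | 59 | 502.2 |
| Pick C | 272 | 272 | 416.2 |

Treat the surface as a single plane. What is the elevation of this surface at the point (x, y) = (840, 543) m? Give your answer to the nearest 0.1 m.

Let the plane be z = a·x + b·y + c.
Pick B−Pick A: −312a − 251b = 375.3;  Pick C−Pick A: −310a − 38b = 289.3.
Solving gives a = −0.88475, b = −0.39545.
Then c = 126.9 − a·582 − b·310 = 764.41.
At (840, 543): z = −743.2 − 214.7 + 764.41 = -193.5 m.

-193.5 m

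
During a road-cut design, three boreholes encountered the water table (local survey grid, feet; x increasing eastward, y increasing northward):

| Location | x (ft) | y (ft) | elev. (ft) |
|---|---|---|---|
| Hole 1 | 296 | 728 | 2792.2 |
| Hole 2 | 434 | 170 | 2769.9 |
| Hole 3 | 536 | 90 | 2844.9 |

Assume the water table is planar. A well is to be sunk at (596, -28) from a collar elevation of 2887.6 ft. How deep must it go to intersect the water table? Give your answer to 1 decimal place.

18.1 ft

Let the plane be z = a·x + b·y + c.
Hole 2−Hole 1: 138a − 558b = −22.3;  Hole 3−Hole 1: 240a − 638b = 52.7.
Solving gives a = 0.95113, b = 0.27519.
Then c = 2792.2 − a·296 − b·728 = 2310.33.
At (596, -28): z_contact = 566.87 − 7.71 + 2310.33 = 2869.50 ft.
Depth below ground = 2887.6 − 2869.50 = 18.1 ft.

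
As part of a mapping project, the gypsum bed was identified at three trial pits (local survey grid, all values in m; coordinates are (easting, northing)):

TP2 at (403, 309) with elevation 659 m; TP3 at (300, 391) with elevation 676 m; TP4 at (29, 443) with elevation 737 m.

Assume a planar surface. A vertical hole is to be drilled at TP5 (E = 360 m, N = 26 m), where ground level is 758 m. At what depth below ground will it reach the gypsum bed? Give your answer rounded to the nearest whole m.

Two edge vectors: TP2→TP3 = (-103, 82, 17), TP2→TP4 = (-374, 134, 78).
Normal n = (TP2→TP3) × (TP2→TP4) = (4118, 1676, 16866).
So ∂z/∂E = −n_x/n_z = −0.24416 and ∂z/∂N = −n_y/n_z = −0.09937.
Intercept c from TP2: 659 + 98.40 + 30.71 = 788.10.
At (360, 26): z_contact = −87.9 − 2.6 + 788.10 = 697.6 m.
Depth below ground = 758 − 697.6 = 60 m.

60 m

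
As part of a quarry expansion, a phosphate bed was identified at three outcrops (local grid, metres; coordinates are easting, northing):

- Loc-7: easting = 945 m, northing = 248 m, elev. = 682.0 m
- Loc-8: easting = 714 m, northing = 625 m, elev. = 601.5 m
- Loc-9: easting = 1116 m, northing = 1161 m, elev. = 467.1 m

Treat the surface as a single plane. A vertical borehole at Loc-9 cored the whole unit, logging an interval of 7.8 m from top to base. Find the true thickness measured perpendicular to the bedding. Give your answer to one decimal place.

Let the plane be z = a·easting + b·northing + c.
Loc-8−Loc-7: −231a + 377b = −80.5;  Loc-9−Loc-7: 171a + 913b = −214.9.
Solving gives a = −0.02731, b = −0.23026.
|∇z| = √(a²+b²) = 0.23188, so dip δ = arctan(0.23188) = 13.05°.
True thickness = vertical thickness × cos δ = 7.8 × cos 13.05° = 7.6 m.

7.6 m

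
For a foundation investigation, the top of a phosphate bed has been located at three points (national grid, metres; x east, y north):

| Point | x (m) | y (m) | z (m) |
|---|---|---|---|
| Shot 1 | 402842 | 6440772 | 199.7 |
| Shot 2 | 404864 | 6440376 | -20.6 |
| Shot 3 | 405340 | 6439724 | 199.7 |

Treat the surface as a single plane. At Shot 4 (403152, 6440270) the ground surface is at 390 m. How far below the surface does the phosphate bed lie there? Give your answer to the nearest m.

Two edge vectors: Shot 1→Shot 2 = (2022, -396, -220.3), Shot 1→Shot 3 = (2498, -1048, 0).
Normal n = (Shot 1→Shot 2) × (Shot 1→Shot 3) = (-230874.4, -550309.4, -1129848).
So ∂z/∂x = −n_x/n_z = −0.20434111 and ∂z/∂y = −n_y/n_z = −0.48706499.
Intercept c from Shot 1: 199.7 + 82317.18 + 3137074.52 = 3219591.41.
At (403152, 6440270): z_contact = −82380.5 − 3136830.0 + 3219591.41 = 380.9 m.
Depth below ground = 390 − 380.9 = 9 m.

9 m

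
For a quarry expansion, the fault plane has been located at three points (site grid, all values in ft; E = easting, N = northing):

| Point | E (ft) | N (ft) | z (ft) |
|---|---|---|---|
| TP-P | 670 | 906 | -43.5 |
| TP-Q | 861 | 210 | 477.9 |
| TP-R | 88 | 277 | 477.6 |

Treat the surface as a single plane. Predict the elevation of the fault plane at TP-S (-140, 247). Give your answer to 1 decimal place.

515.7 ft

Let the plane be z = a·E + b·N + c.
TP-Q−TP-P: 191a − 696b = 521.4;  TP-R−TP-P: −582a − 629b = 521.1.
Solving gives a = −0.06612, b = −0.76728.
Then c = -43.5 − a·670 − b·906 = 695.96.
At (-140, 247): z = 9.3 − 189.5 + 695.96 = 515.7 ft.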